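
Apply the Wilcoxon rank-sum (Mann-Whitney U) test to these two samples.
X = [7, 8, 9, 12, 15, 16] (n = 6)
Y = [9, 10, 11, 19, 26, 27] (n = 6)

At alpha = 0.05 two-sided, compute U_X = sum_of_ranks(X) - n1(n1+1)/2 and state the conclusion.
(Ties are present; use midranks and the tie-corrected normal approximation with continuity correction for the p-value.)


Step 1: Combine and sort all 12 observations; assign midranks.
sorted (value, group): (7,X), (8,X), (9,X), (9,Y), (10,Y), (11,Y), (12,X), (15,X), (16,X), (19,Y), (26,Y), (27,Y)
ranks: 7->1, 8->2, 9->3.5, 9->3.5, 10->5, 11->6, 12->7, 15->8, 16->9, 19->10, 26->11, 27->12
Step 2: Rank sum for X: R1 = 1 + 2 + 3.5 + 7 + 8 + 9 = 30.5.
Step 3: U_X = R1 - n1(n1+1)/2 = 30.5 - 6*7/2 = 30.5 - 21 = 9.5.
       U_Y = n1*n2 - U_X = 36 - 9.5 = 26.5.
Step 4: Ties are present, so use the tie-corrected normal approximation (with continuity correction) for the p-value.
Step 5: p-value = 0.199397; compare to alpha = 0.05. fail to reject H0.

U_X = 9.5, p = 0.199397, fail to reject H0 at alpha = 0.05.


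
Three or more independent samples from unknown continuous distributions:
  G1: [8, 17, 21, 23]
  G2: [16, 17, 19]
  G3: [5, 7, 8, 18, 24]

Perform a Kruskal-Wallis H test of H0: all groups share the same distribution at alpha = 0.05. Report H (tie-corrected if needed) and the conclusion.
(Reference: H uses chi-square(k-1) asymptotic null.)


Step 1: Combine all N = 12 observations and assign midranks.
sorted (value, group, rank): (5,G3,1), (7,G3,2), (8,G1,3.5), (8,G3,3.5), (16,G2,5), (17,G1,6.5), (17,G2,6.5), (18,G3,8), (19,G2,9), (21,G1,10), (23,G1,11), (24,G3,12)
Step 2: Sum ranks within each group.
R_1 = 31 (n_1 = 4)
R_2 = 20.5 (n_2 = 3)
R_3 = 26.5 (n_3 = 5)
Step 3: H = 12/(N(N+1)) * sum(R_i^2/n_i) - 3(N+1)
     = 12/(12*13) * (31^2/4 + 20.5^2/3 + 26.5^2/5) - 3*13
     = 0.076923 * 520.783 - 39
     = 1.060256.
Step 4: Ties present; correction factor C = 1 - 12/(12^3 - 12) = 0.993007. Corrected H = 1.060256 / 0.993007 = 1.067723.
Step 5: Under H0, H ~ chi^2(2); p-value = 0.586336.
Step 6: alpha = 0.05. fail to reject H0.

H = 1.0677, df = 2, p = 0.586336, fail to reject H0.


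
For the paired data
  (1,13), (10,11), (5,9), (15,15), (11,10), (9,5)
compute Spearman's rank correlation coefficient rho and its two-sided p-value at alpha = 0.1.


Step 1: Rank x and y separately (midranks; no ties here).
rank(x): 1->1, 10->4, 5->2, 15->6, 11->5, 9->3
rank(y): 13->5, 11->4, 9->2, 15->6, 10->3, 5->1
Step 2: d_i = R_x(i) - R_y(i); compute d_i^2.
  (1-5)^2=16, (4-4)^2=0, (2-2)^2=0, (6-6)^2=0, (5-3)^2=4, (3-1)^2=4
sum(d^2) = 24.
Step 3: rho = 1 - 6*24 / (6*(6^2 - 1)) = 1 - 144/210 = 0.314286.
Step 4: Under H0, t = rho * sqrt((n-2)/(1-rho^2)) = 0.6621 ~ t(4).
Step 5: Two-sided p-value from the t-distribution with 4 df = 0.544093.
Step 6: alpha = 0.1. fail to reject H0.

rho = 0.3143, p = 0.544093, fail to reject H0 at alpha = 0.1.


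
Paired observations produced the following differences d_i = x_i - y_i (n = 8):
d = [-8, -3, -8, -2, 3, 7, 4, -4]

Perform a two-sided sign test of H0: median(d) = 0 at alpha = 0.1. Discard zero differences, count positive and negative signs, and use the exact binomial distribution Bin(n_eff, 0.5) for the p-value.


Step 1: Discard zero differences. Original n = 8; n_eff = number of nonzero differences = 8.
Nonzero differences (with sign): -8, -3, -8, -2, +3, +7, +4, -4
Step 2: Count signs: positive = 3, negative = 5.
Step 3: Under H0: P(positive) = 0.5, so the number of positives S ~ Bin(8, 0.5).
Step 4: Two-sided exact p-value = sum of Bin(8,0.5) probabilities at or below the observed probability = 0.726562.
Step 5: alpha = 0.1. fail to reject H0.

n_eff = 8, pos = 3, neg = 5, p = 0.726562, fail to reject H0.


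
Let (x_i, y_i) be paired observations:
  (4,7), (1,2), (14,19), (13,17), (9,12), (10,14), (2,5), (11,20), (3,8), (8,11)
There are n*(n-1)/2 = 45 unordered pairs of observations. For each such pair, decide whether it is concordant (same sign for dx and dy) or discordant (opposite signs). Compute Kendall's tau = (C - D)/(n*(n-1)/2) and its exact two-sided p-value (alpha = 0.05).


Step 1: Enumerate the 45 unordered pairs (i,j) with i<j and classify each by sign(x_j-x_i) * sign(y_j-y_i).
  (1,2):dx=-3,dy=-5->C; (1,3):dx=+10,dy=+12->C; (1,4):dx=+9,dy=+10->C; (1,5):dx=+5,dy=+5->C
  (1,6):dx=+6,dy=+7->C; (1,7):dx=-2,dy=-2->C; (1,8):dx=+7,dy=+13->C; (1,9):dx=-1,dy=+1->D
  (1,10):dx=+4,dy=+4->C; (2,3):dx=+13,dy=+17->C; (2,4):dx=+12,dy=+15->C; (2,5):dx=+8,dy=+10->C
  (2,6):dx=+9,dy=+12->C; (2,7):dx=+1,dy=+3->C; (2,8):dx=+10,dy=+18->C; (2,9):dx=+2,dy=+6->C
  (2,10):dx=+7,dy=+9->C; (3,4):dx=-1,dy=-2->C; (3,5):dx=-5,dy=-7->C; (3,6):dx=-4,dy=-5->C
  (3,7):dx=-12,dy=-14->C; (3,8):dx=-3,dy=+1->D; (3,9):dx=-11,dy=-11->C; (3,10):dx=-6,dy=-8->C
  (4,5):dx=-4,dy=-5->C; (4,6):dx=-3,dy=-3->C; (4,7):dx=-11,dy=-12->C; (4,8):dx=-2,dy=+3->D
  (4,9):dx=-10,dy=-9->C; (4,10):dx=-5,dy=-6->C; (5,6):dx=+1,dy=+2->C; (5,7):dx=-7,dy=-7->C
  (5,8):dx=+2,dy=+8->C; (5,9):dx=-6,dy=-4->C; (5,10):dx=-1,dy=-1->C; (6,7):dx=-8,dy=-9->C
  (6,8):dx=+1,dy=+6->C; (6,9):dx=-7,dy=-6->C; (6,10):dx=-2,dy=-3->C; (7,8):dx=+9,dy=+15->C
  (7,9):dx=+1,dy=+3->C; (7,10):dx=+6,dy=+6->C; (8,9):dx=-8,dy=-12->C; (8,10):dx=-3,dy=-9->C
  (9,10):dx=+5,dy=+3->C
Step 2: C = 42, D = 3, total pairs = 45.
Step 3: tau = (C - D)/(n(n-1)/2) = (42 - 3)/45 = 0.866667.
Step 4: Exact two-sided p-value (enumerate n! = 3628800 permutations of y under H0): p = 0.000115.
Step 5: alpha = 0.05. reject H0.

tau_b = 0.8667 (C=42, D=3), p = 0.000115, reject H0.


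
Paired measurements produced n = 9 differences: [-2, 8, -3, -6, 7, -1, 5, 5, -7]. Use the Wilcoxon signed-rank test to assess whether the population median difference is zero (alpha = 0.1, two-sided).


Step 1: Drop any zero differences (none here) and take |d_i|.
|d| = [2, 8, 3, 6, 7, 1, 5, 5, 7]
Step 2: Midrank |d_i| (ties get averaged ranks).
ranks: |2|->2, |8|->9, |3|->3, |6|->6, |7|->7.5, |1|->1, |5|->4.5, |5|->4.5, |7|->7.5
Step 3: Attach original signs; sum ranks with positive sign and with negative sign.
W+ = 9 + 7.5 + 4.5 + 4.5 = 25.5
W- = 2 + 3 + 6 + 1 + 7.5 = 19.5
(Check: W+ + W- = 45 should equal n(n+1)/2 = 45.)
Step 4: Test statistic W = min(W+, W-) = 19.5.
Step 5: Ties in |d|, so use the tie-corrected normal approximation.
        E[W] = n(n+1)/4 = 9*10/4 = 22.5.
        Tie groups: |d|=5 (t=2), |d|=7 (t=2); sum(t^3 - t) = 12.
        Var[W] = n(n+1)(2n+1)/24 - sum(t^3-t)/48 = 1710/24 - 12/48 = 71.
        z = (W - E[W]) / sqrt(Var[W]) = (19.5 - 22.5) / 8.4261 = -0.3560.
        Two-sided p = 2*Phi(z) = 0.721815.
Step 6: alpha = 0.1. fail to reject H0.

W+ = 25.5, W- = 19.5, W = min = 19.5, p = 0.721815, fail to reject H0.


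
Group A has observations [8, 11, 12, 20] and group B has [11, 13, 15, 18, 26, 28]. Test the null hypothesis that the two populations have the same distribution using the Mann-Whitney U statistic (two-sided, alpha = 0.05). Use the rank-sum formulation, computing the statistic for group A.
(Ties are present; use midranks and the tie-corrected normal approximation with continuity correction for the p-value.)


Step 1: Combine and sort all 10 observations; assign midranks.
sorted (value, group): (8,X), (11,X), (11,Y), (12,X), (13,Y), (15,Y), (18,Y), (20,X), (26,Y), (28,Y)
ranks: 8->1, 11->2.5, 11->2.5, 12->4, 13->5, 15->6, 18->7, 20->8, 26->9, 28->10
Step 2: Rank sum for X: R1 = 1 + 2.5 + 4 + 8 = 15.5.
Step 3: U_X = R1 - n1(n1+1)/2 = 15.5 - 4*5/2 = 15.5 - 10 = 5.5.
       U_Y = n1*n2 - U_X = 24 - 5.5 = 18.5.
Step 4: Ties are present, so use the tie-corrected normal approximation (with continuity correction) for the p-value.
Step 5: p-value = 0.199458; compare to alpha = 0.05. fail to reject H0.

U_X = 5.5, p = 0.199458, fail to reject H0 at alpha = 0.05.


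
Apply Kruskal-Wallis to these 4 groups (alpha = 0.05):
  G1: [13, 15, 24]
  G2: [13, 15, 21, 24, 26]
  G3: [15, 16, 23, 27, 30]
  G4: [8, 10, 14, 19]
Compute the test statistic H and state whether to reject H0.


Step 1: Combine all N = 17 observations and assign midranks.
sorted (value, group, rank): (8,G4,1), (10,G4,2), (13,G1,3.5), (13,G2,3.5), (14,G4,5), (15,G1,7), (15,G2,7), (15,G3,7), (16,G3,9), (19,G4,10), (21,G2,11), (23,G3,12), (24,G1,13.5), (24,G2,13.5), (26,G2,15), (27,G3,16), (30,G3,17)
Step 2: Sum ranks within each group.
R_1 = 24 (n_1 = 3)
R_2 = 50 (n_2 = 5)
R_3 = 61 (n_3 = 5)
R_4 = 18 (n_4 = 4)
Step 3: H = 12/(N(N+1)) * sum(R_i^2/n_i) - 3(N+1)
     = 12/(17*18) * (24^2/3 + 50^2/5 + 61^2/5 + 18^2/4) - 3*18
     = 0.039216 * 1517.2 - 54
     = 5.498039.
Step 4: Ties present; correction factor C = 1 - 36/(17^3 - 17) = 0.992647. Corrected H = 5.498039 / 0.992647 = 5.538765.
Step 5: Under H0, H ~ chi^2(3); p-value = 0.136338.
Step 6: alpha = 0.05. fail to reject H0.

H = 5.5388, df = 3, p = 0.136338, fail to reject H0.


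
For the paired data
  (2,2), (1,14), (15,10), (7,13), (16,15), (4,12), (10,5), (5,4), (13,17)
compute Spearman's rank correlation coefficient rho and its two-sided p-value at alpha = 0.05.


Step 1: Rank x and y separately (midranks; no ties here).
rank(x): 2->2, 1->1, 15->8, 7->5, 16->9, 4->3, 10->6, 5->4, 13->7
rank(y): 2->1, 14->7, 10->4, 13->6, 15->8, 12->5, 5->3, 4->2, 17->9
Step 2: d_i = R_x(i) - R_y(i); compute d_i^2.
  (2-1)^2=1, (1-7)^2=36, (8-4)^2=16, (5-6)^2=1, (9-8)^2=1, (3-5)^2=4, (6-3)^2=9, (4-2)^2=4, (7-9)^2=4
sum(d^2) = 76.
Step 3: rho = 1 - 6*76 / (9*(9^2 - 1)) = 1 - 456/720 = 0.366667.
Step 4: Under H0, t = rho * sqrt((n-2)/(1-rho^2)) = 1.0427 ~ t(7).
Step 5: Two-sided p-value from the t-distribution with 7 df = 0.331740.
Step 6: alpha = 0.05. fail to reject H0.

rho = 0.3667, p = 0.331740, fail to reject H0 at alpha = 0.05.


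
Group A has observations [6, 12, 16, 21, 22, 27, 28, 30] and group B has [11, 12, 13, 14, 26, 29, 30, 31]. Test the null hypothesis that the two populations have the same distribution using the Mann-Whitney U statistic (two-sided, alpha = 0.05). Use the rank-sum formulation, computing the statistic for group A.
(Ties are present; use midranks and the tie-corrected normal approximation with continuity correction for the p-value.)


Step 1: Combine and sort all 16 observations; assign midranks.
sorted (value, group): (6,X), (11,Y), (12,X), (12,Y), (13,Y), (14,Y), (16,X), (21,X), (22,X), (26,Y), (27,X), (28,X), (29,Y), (30,X), (30,Y), (31,Y)
ranks: 6->1, 11->2, 12->3.5, 12->3.5, 13->5, 14->6, 16->7, 21->8, 22->9, 26->10, 27->11, 28->12, 29->13, 30->14.5, 30->14.5, 31->16
Step 2: Rank sum for X: R1 = 1 + 3.5 + 7 + 8 + 9 + 11 + 12 + 14.5 = 66.
Step 3: U_X = R1 - n1(n1+1)/2 = 66 - 8*9/2 = 66 - 36 = 30.
       U_Y = n1*n2 - U_X = 64 - 30 = 34.
Step 4: Ties are present, so use the tie-corrected normal approximation (with continuity correction) for the p-value.
Step 5: p-value = 0.874643; compare to alpha = 0.05. fail to reject H0.

U_X = 30, p = 0.874643, fail to reject H0 at alpha = 0.05.


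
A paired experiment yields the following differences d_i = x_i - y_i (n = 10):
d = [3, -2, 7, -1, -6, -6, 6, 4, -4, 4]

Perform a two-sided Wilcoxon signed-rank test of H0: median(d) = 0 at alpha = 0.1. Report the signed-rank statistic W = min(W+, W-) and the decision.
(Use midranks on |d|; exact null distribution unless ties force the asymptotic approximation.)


Step 1: Drop any zero differences (none here) and take |d_i|.
|d| = [3, 2, 7, 1, 6, 6, 6, 4, 4, 4]
Step 2: Midrank |d_i| (ties get averaged ranks).
ranks: |3|->3, |2|->2, |7|->10, |1|->1, |6|->8, |6|->8, |6|->8, |4|->5, |4|->5, |4|->5
Step 3: Attach original signs; sum ranks with positive sign and with negative sign.
W+ = 3 + 10 + 8 + 5 + 5 = 31
W- = 2 + 1 + 8 + 8 + 5 = 24
(Check: W+ + W- = 55 should equal n(n+1)/2 = 55.)
Step 4: Test statistic W = min(W+, W-) = 24.
Step 5: Ties in |d|, so use the tie-corrected normal approximation.
        E[W] = n(n+1)/4 = 10*11/4 = 27.5.
        Tie groups: |d|=4 (t=3), |d|=6 (t=3); sum(t^3 - t) = 48.
        Var[W] = n(n+1)(2n+1)/24 - sum(t^3-t)/48 = 2310/24 - 48/48 = 95.25.
        z = (W - E[W]) / sqrt(Var[W]) = (24 - 27.5) / 9.7596 = -0.3586.
        Two-sided p = 2*Phi(z) = 0.719879.
Step 6: alpha = 0.1. fail to reject H0.

W+ = 31, W- = 24, W = min = 24, p = 0.719879, fail to reject H0.


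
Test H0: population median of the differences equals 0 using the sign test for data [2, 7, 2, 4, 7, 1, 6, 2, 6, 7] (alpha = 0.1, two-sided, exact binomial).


Step 1: Discard zero differences. Original n = 10; n_eff = number of nonzero differences = 10.
Nonzero differences (with sign): +2, +7, +2, +4, +7, +1, +6, +2, +6, +7
Step 2: Count signs: positive = 10, negative = 0.
Step 3: Under H0: P(positive) = 0.5, so the number of positives S ~ Bin(10, 0.5).
Step 4: Two-sided exact p-value = sum of Bin(10,0.5) probabilities at or below the observed probability = 0.001953.
Step 5: alpha = 0.1. reject H0.

n_eff = 10, pos = 10, neg = 0, p = 0.001953, reject H0.


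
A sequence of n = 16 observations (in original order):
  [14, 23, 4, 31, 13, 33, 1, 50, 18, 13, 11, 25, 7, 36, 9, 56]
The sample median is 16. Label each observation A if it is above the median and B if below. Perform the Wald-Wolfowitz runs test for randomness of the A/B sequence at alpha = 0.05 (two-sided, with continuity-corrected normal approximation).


Step 1: Compute median = 16; label A = above, B = below.
Labels in order: BABABABAABBABABA  (n_A = 8, n_B = 8)
Step 2: Count runs R = 14.
Step 3: Under H0 (random ordering), E[R] = 2*n_A*n_B/(n_A+n_B) + 1 = 2*8*8/16 + 1 = 9.0000.
        Var[R] = 2*n_A*n_B*(2*n_A*n_B - n_A - n_B) / ((n_A+n_B)^2 * (n_A+n_B-1)) = 14336/3840 = 3.7333.
        SD[R] = 1.9322.
Step 4: Continuity-corrected z = (R - 0.5 - E[R]) / SD[R] = (14 - 0.5 - 9.0000) / 1.9322 = 2.3290.
Step 5: Two-sided p-value via normal approximation = 2*(1 - Phi(|z|)) = 0.019861.
Step 6: alpha = 0.05. reject H0.

R = 14, z = 2.3290, p = 0.019861, reject H0.


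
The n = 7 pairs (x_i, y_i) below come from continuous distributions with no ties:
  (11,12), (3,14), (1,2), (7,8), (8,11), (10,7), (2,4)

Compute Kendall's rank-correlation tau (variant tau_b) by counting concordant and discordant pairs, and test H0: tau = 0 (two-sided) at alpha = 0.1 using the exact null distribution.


Step 1: Enumerate the 21 unordered pairs (i,j) with i<j and classify each by sign(x_j-x_i) * sign(y_j-y_i).
  (1,2):dx=-8,dy=+2->D; (1,3):dx=-10,dy=-10->C; (1,4):dx=-4,dy=-4->C; (1,5):dx=-3,dy=-1->C
  (1,6):dx=-1,dy=-5->C; (1,7):dx=-9,dy=-8->C; (2,3):dx=-2,dy=-12->C; (2,4):dx=+4,dy=-6->D
  (2,5):dx=+5,dy=-3->D; (2,6):dx=+7,dy=-7->D; (2,7):dx=-1,dy=-10->C; (3,4):dx=+6,dy=+6->C
  (3,5):dx=+7,dy=+9->C; (3,6):dx=+9,dy=+5->C; (3,7):dx=+1,dy=+2->C; (4,5):dx=+1,dy=+3->C
  (4,6):dx=+3,dy=-1->D; (4,7):dx=-5,dy=-4->C; (5,6):dx=+2,dy=-4->D; (5,7):dx=-6,dy=-7->C
  (6,7):dx=-8,dy=-3->C
Step 2: C = 15, D = 6, total pairs = 21.
Step 3: tau = (C - D)/(n(n-1)/2) = (15 - 6)/21 = 0.428571.
Step 4: Exact two-sided p-value (enumerate n! = 5040 permutations of y under H0): p = 0.238889.
Step 5: alpha = 0.1. fail to reject H0.

tau_b = 0.4286 (C=15, D=6), p = 0.238889, fail to reject H0.


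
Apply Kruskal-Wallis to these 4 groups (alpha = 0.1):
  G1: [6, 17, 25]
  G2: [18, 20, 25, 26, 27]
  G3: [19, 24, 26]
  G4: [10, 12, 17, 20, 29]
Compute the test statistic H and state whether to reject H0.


Step 1: Combine all N = 16 observations and assign midranks.
sorted (value, group, rank): (6,G1,1), (10,G4,2), (12,G4,3), (17,G1,4.5), (17,G4,4.5), (18,G2,6), (19,G3,7), (20,G2,8.5), (20,G4,8.5), (24,G3,10), (25,G1,11.5), (25,G2,11.5), (26,G2,13.5), (26,G3,13.5), (27,G2,15), (29,G4,16)
Step 2: Sum ranks within each group.
R_1 = 17 (n_1 = 3)
R_2 = 54.5 (n_2 = 5)
R_3 = 30.5 (n_3 = 3)
R_4 = 34 (n_4 = 5)
Step 3: H = 12/(N(N+1)) * sum(R_i^2/n_i) - 3(N+1)
     = 12/(16*17) * (17^2/3 + 54.5^2/5 + 30.5^2/3 + 34^2/5) - 3*17
     = 0.044118 * 1231.67 - 51
     = 3.338235.
Step 4: Ties present; correction factor C = 1 - 24/(16^3 - 16) = 0.994118. Corrected H = 3.338235 / 0.994118 = 3.357988.
Step 5: Under H0, H ~ chi^2(3); p-value = 0.339653.
Step 6: alpha = 0.1. fail to reject H0.

H = 3.3580, df = 3, p = 0.339653, fail to reject H0.


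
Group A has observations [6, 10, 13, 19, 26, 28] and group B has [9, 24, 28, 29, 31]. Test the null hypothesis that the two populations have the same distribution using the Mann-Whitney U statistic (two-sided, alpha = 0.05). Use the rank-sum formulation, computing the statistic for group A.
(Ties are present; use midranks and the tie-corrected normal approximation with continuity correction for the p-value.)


Step 1: Combine and sort all 11 observations; assign midranks.
sorted (value, group): (6,X), (9,Y), (10,X), (13,X), (19,X), (24,Y), (26,X), (28,X), (28,Y), (29,Y), (31,Y)
ranks: 6->1, 9->2, 10->3, 13->4, 19->5, 24->6, 26->7, 28->8.5, 28->8.5, 29->10, 31->11
Step 2: Rank sum for X: R1 = 1 + 3 + 4 + 5 + 7 + 8.5 = 28.5.
Step 3: U_X = R1 - n1(n1+1)/2 = 28.5 - 6*7/2 = 28.5 - 21 = 7.5.
       U_Y = n1*n2 - U_X = 30 - 7.5 = 22.5.
Step 4: Ties are present, so use the tie-corrected normal approximation (with continuity correction) for the p-value.
Step 5: p-value = 0.200217; compare to alpha = 0.05. fail to reject H0.

U_X = 7.5, p = 0.200217, fail to reject H0 at alpha = 0.05.


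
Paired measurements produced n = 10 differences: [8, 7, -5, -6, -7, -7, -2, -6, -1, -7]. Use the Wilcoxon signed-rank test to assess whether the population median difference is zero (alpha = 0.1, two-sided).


Step 1: Drop any zero differences (none here) and take |d_i|.
|d| = [8, 7, 5, 6, 7, 7, 2, 6, 1, 7]
Step 2: Midrank |d_i| (ties get averaged ranks).
ranks: |8|->10, |7|->7.5, |5|->3, |6|->4.5, |7|->7.5, |7|->7.5, |2|->2, |6|->4.5, |1|->1, |7|->7.5
Step 3: Attach original signs; sum ranks with positive sign and with negative sign.
W+ = 10 + 7.5 = 17.5
W- = 3 + 4.5 + 7.5 + 7.5 + 2 + 4.5 + 1 + 7.5 = 37.5
(Check: W+ + W- = 55 should equal n(n+1)/2 = 55.)
Step 4: Test statistic W = min(W+, W-) = 17.5.
Step 5: Ties in |d|, so use the tie-corrected normal approximation.
        E[W] = n(n+1)/4 = 10*11/4 = 27.5.
        Tie groups: |d|=6 (t=2), |d|=7 (t=4); sum(t^3 - t) = 66.
        Var[W] = n(n+1)(2n+1)/24 - sum(t^3-t)/48 = 2310/24 - 66/48 = 94.875.
        z = (W - E[W]) / sqrt(Var[W]) = (17.5 - 27.5) / 9.7404 = -1.0267.
        Two-sided p = 2*Phi(z) = 0.304583.
Step 6: alpha = 0.1. fail to reject H0.

W+ = 17.5, W- = 37.5, W = min = 17.5, p = 0.304583, fail to reject H0.


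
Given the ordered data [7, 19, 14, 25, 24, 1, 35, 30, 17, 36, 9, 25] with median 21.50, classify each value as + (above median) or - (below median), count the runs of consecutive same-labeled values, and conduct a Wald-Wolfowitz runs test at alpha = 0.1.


Step 1: Compute median = 21.50; label A = above, B = below.
Labels in order: BBBAABAABABA  (n_A = 6, n_B = 6)
Step 2: Count runs R = 8.
Step 3: Under H0 (random ordering), E[R] = 2*n_A*n_B/(n_A+n_B) + 1 = 2*6*6/12 + 1 = 7.0000.
        Var[R] = 2*n_A*n_B*(2*n_A*n_B - n_A - n_B) / ((n_A+n_B)^2 * (n_A+n_B-1)) = 4320/1584 = 2.7273.
        SD[R] = 1.6514.
Step 4: Continuity-corrected z = (R - 0.5 - E[R]) / SD[R] = (8 - 0.5 - 7.0000) / 1.6514 = 0.3028.
Step 5: Two-sided p-value via normal approximation = 2*(1 - Phi(|z|)) = 0.762069.
Step 6: alpha = 0.1. fail to reject H0.

R = 8, z = 0.3028, p = 0.762069, fail to reject H0.


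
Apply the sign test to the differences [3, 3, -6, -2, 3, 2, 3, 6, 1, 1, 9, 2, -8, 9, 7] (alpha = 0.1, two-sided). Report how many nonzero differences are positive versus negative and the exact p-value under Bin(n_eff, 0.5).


Step 1: Discard zero differences. Original n = 15; n_eff = number of nonzero differences = 15.
Nonzero differences (with sign): +3, +3, -6, -2, +3, +2, +3, +6, +1, +1, +9, +2, -8, +9, +7
Step 2: Count signs: positive = 12, negative = 3.
Step 3: Under H0: P(positive) = 0.5, so the number of positives S ~ Bin(15, 0.5).
Step 4: Two-sided exact p-value = sum of Bin(15,0.5) probabilities at or below the observed probability = 0.035156.
Step 5: alpha = 0.1. reject H0.

n_eff = 15, pos = 12, neg = 3, p = 0.035156, reject H0.


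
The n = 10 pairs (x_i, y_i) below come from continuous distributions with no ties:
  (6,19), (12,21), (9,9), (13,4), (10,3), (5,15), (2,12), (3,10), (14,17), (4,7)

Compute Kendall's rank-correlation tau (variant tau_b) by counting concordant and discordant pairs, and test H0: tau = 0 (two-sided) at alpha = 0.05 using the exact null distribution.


Step 1: Enumerate the 45 unordered pairs (i,j) with i<j and classify each by sign(x_j-x_i) * sign(y_j-y_i).
  (1,2):dx=+6,dy=+2->C; (1,3):dx=+3,dy=-10->D; (1,4):dx=+7,dy=-15->D; (1,5):dx=+4,dy=-16->D
  (1,6):dx=-1,dy=-4->C; (1,7):dx=-4,dy=-7->C; (1,8):dx=-3,dy=-9->C; (1,9):dx=+8,dy=-2->D
  (1,10):dx=-2,dy=-12->C; (2,3):dx=-3,dy=-12->C; (2,4):dx=+1,dy=-17->D; (2,5):dx=-2,dy=-18->C
  (2,6):dx=-7,dy=-6->C; (2,7):dx=-10,dy=-9->C; (2,8):dx=-9,dy=-11->C; (2,9):dx=+2,dy=-4->D
  (2,10):dx=-8,dy=-14->C; (3,4):dx=+4,dy=-5->D; (3,5):dx=+1,dy=-6->D; (3,6):dx=-4,dy=+6->D
  (3,7):dx=-7,dy=+3->D; (3,8):dx=-6,dy=+1->D; (3,9):dx=+5,dy=+8->C; (3,10):dx=-5,dy=-2->C
  (4,5):dx=-3,dy=-1->C; (4,6):dx=-8,dy=+11->D; (4,7):dx=-11,dy=+8->D; (4,8):dx=-10,dy=+6->D
  (4,9):dx=+1,dy=+13->C; (4,10):dx=-9,dy=+3->D; (5,6):dx=-5,dy=+12->D; (5,7):dx=-8,dy=+9->D
  (5,8):dx=-7,dy=+7->D; (5,9):dx=+4,dy=+14->C; (5,10):dx=-6,dy=+4->D; (6,7):dx=-3,dy=-3->C
  (6,8):dx=-2,dy=-5->C; (6,9):dx=+9,dy=+2->C; (6,10):dx=-1,dy=-8->C; (7,8):dx=+1,dy=-2->D
  (7,9):dx=+12,dy=+5->C; (7,10):dx=+2,dy=-5->D; (8,9):dx=+11,dy=+7->C; (8,10):dx=+1,dy=-3->D
  (9,10):dx=-10,dy=-10->C
Step 2: C = 23, D = 22, total pairs = 45.
Step 3: tau = (C - D)/(n(n-1)/2) = (23 - 22)/45 = 0.022222.
Step 4: Exact two-sided p-value (enumerate n! = 3628800 permutations of y under H0): p = 1.000000.
Step 5: alpha = 0.05. fail to reject H0.

tau_b = 0.0222 (C=23, D=22), p = 1.000000, fail to reject H0.


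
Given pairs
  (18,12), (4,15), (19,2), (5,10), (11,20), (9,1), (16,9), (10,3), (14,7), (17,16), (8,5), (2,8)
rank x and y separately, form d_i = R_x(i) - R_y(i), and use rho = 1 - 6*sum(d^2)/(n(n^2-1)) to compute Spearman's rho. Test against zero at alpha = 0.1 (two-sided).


Step 1: Rank x and y separately (midranks; no ties here).
rank(x): 18->11, 4->2, 19->12, 5->3, 11->7, 9->5, 16->9, 10->6, 14->8, 17->10, 8->4, 2->1
rank(y): 12->9, 15->10, 2->2, 10->8, 20->12, 1->1, 9->7, 3->3, 7->5, 16->11, 5->4, 8->6
Step 2: d_i = R_x(i) - R_y(i); compute d_i^2.
  (11-9)^2=4, (2-10)^2=64, (12-2)^2=100, (3-8)^2=25, (7-12)^2=25, (5-1)^2=16, (9-7)^2=4, (6-3)^2=9, (8-5)^2=9, (10-11)^2=1, (4-4)^2=0, (1-6)^2=25
sum(d^2) = 282.
Step 3: rho = 1 - 6*282 / (12*(12^2 - 1)) = 1 - 1692/1716 = 0.013986.
Step 4: Under H0, t = rho * sqrt((n-2)/(1-rho^2)) = 0.0442 ~ t(10).
Step 5: Two-sided p-value from the t-distribution with 10 df = 0.965590.
Step 6: alpha = 0.1. fail to reject H0.

rho = 0.0140, p = 0.965590, fail to reject H0 at alpha = 0.1.


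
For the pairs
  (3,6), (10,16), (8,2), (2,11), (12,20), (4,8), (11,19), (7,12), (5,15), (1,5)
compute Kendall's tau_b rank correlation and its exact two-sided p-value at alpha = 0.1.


Step 1: Enumerate the 45 unordered pairs (i,j) with i<j and classify each by sign(x_j-x_i) * sign(y_j-y_i).
  (1,2):dx=+7,dy=+10->C; (1,3):dx=+5,dy=-4->D; (1,4):dx=-1,dy=+5->D; (1,5):dx=+9,dy=+14->C
  (1,6):dx=+1,dy=+2->C; (1,7):dx=+8,dy=+13->C; (1,8):dx=+4,dy=+6->C; (1,9):dx=+2,dy=+9->C
  (1,10):dx=-2,dy=-1->C; (2,3):dx=-2,dy=-14->C; (2,4):dx=-8,dy=-5->C; (2,5):dx=+2,dy=+4->C
  (2,6):dx=-6,dy=-8->C; (2,7):dx=+1,dy=+3->C; (2,8):dx=-3,dy=-4->C; (2,9):dx=-5,dy=-1->C
  (2,10):dx=-9,dy=-11->C; (3,4):dx=-6,dy=+9->D; (3,5):dx=+4,dy=+18->C; (3,6):dx=-4,dy=+6->D
  (3,7):dx=+3,dy=+17->C; (3,8):dx=-1,dy=+10->D; (3,9):dx=-3,dy=+13->D; (3,10):dx=-7,dy=+3->D
  (4,5):dx=+10,dy=+9->C; (4,6):dx=+2,dy=-3->D; (4,7):dx=+9,dy=+8->C; (4,8):dx=+5,dy=+1->C
  (4,9):dx=+3,dy=+4->C; (4,10):dx=-1,dy=-6->C; (5,6):dx=-8,dy=-12->C; (5,7):dx=-1,dy=-1->C
  (5,8):dx=-5,dy=-8->C; (5,9):dx=-7,dy=-5->C; (5,10):dx=-11,dy=-15->C; (6,7):dx=+7,dy=+11->C
  (6,8):dx=+3,dy=+4->C; (6,9):dx=+1,dy=+7->C; (6,10):dx=-3,dy=-3->C; (7,8):dx=-4,dy=-7->C
  (7,9):dx=-6,dy=-4->C; (7,10):dx=-10,dy=-14->C; (8,9):dx=-2,dy=+3->D; (8,10):dx=-6,dy=-7->C
  (9,10):dx=-4,dy=-10->C
Step 2: C = 36, D = 9, total pairs = 45.
Step 3: tau = (C - D)/(n(n-1)/2) = (36 - 9)/45 = 0.600000.
Step 4: Exact two-sided p-value (enumerate n! = 3628800 permutations of y under H0): p = 0.016666.
Step 5: alpha = 0.1. reject H0.

tau_b = 0.6000 (C=36, D=9), p = 0.016666, reject H0.


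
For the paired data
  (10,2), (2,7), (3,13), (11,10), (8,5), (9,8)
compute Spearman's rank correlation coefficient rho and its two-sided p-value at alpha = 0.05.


Step 1: Rank x and y separately (midranks; no ties here).
rank(x): 10->5, 2->1, 3->2, 11->6, 8->3, 9->4
rank(y): 2->1, 7->3, 13->6, 10->5, 5->2, 8->4
Step 2: d_i = R_x(i) - R_y(i); compute d_i^2.
  (5-1)^2=16, (1-3)^2=4, (2-6)^2=16, (6-5)^2=1, (3-2)^2=1, (4-4)^2=0
sum(d^2) = 38.
Step 3: rho = 1 - 6*38 / (6*(6^2 - 1)) = 1 - 228/210 = -0.085714.
Step 4: Under H0, t = rho * sqrt((n-2)/(1-rho^2)) = -0.1721 ~ t(4).
Step 5: Two-sided p-value from the t-distribution with 4 df = 0.871743.
Step 6: alpha = 0.05. fail to reject H0.

rho = -0.0857, p = 0.871743, fail to reject H0 at alpha = 0.05.


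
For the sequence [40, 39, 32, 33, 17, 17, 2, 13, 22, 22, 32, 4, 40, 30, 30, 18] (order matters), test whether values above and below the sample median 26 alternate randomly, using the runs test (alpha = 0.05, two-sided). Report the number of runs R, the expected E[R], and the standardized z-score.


Step 1: Compute median = 26; label A = above, B = below.
Labels in order: AAAABBBBBBABAAAB  (n_A = 8, n_B = 8)
Step 2: Count runs R = 6.
Step 3: Under H0 (random ordering), E[R] = 2*n_A*n_B/(n_A+n_B) + 1 = 2*8*8/16 + 1 = 9.0000.
        Var[R] = 2*n_A*n_B*(2*n_A*n_B - n_A - n_B) / ((n_A+n_B)^2 * (n_A+n_B-1)) = 14336/3840 = 3.7333.
        SD[R] = 1.9322.
Step 4: Continuity-corrected z = (R + 0.5 - E[R]) / SD[R] = (6 + 0.5 - 9.0000) / 1.9322 = -1.2939.
Step 5: Two-sided p-value via normal approximation = 2*(1 - Phi(|z|)) = 0.195709.
Step 6: alpha = 0.05. fail to reject H0.

R = 6, z = -1.2939, p = 0.195709, fail to reject H0.


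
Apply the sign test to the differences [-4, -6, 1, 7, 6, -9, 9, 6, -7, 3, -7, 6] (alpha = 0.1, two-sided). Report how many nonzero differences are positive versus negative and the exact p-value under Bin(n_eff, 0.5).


Step 1: Discard zero differences. Original n = 12; n_eff = number of nonzero differences = 12.
Nonzero differences (with sign): -4, -6, +1, +7, +6, -9, +9, +6, -7, +3, -7, +6
Step 2: Count signs: positive = 7, negative = 5.
Step 3: Under H0: P(positive) = 0.5, so the number of positives S ~ Bin(12, 0.5).
Step 4: Two-sided exact p-value = sum of Bin(12,0.5) probabilities at or below the observed probability = 0.774414.
Step 5: alpha = 0.1. fail to reject H0.

n_eff = 12, pos = 7, neg = 5, p = 0.774414, fail to reject H0.


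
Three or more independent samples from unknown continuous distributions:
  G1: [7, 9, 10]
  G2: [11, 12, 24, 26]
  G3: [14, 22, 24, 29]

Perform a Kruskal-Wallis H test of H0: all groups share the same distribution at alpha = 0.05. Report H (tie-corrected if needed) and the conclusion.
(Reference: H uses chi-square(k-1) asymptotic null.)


Step 1: Combine all N = 11 observations and assign midranks.
sorted (value, group, rank): (7,G1,1), (9,G1,2), (10,G1,3), (11,G2,4), (12,G2,5), (14,G3,6), (22,G3,7), (24,G2,8.5), (24,G3,8.5), (26,G2,10), (29,G3,11)
Step 2: Sum ranks within each group.
R_1 = 6 (n_1 = 3)
R_2 = 27.5 (n_2 = 4)
R_3 = 32.5 (n_3 = 4)
Step 3: H = 12/(N(N+1)) * sum(R_i^2/n_i) - 3(N+1)
     = 12/(11*12) * (6^2/3 + 27.5^2/4 + 32.5^2/4) - 3*12
     = 0.090909 * 465.125 - 36
     = 6.284091.
Step 4: Ties present; correction factor C = 1 - 6/(11^3 - 11) = 0.995455. Corrected H = 6.284091 / 0.995455 = 6.312785.
Step 5: Under H0, H ~ chi^2(2); p-value = 0.042579.
Step 6: alpha = 0.05. reject H0.

H = 6.3128, df = 2, p = 0.042579, reject H0.


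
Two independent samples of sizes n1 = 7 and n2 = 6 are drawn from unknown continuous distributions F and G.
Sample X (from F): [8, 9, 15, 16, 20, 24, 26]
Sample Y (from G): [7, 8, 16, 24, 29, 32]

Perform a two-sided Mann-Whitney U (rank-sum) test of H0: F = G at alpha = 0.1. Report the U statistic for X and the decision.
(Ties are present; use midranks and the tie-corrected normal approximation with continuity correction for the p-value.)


Step 1: Combine and sort all 13 observations; assign midranks.
sorted (value, group): (7,Y), (8,X), (8,Y), (9,X), (15,X), (16,X), (16,Y), (20,X), (24,X), (24,Y), (26,X), (29,Y), (32,Y)
ranks: 7->1, 8->2.5, 8->2.5, 9->4, 15->5, 16->6.5, 16->6.5, 20->8, 24->9.5, 24->9.5, 26->11, 29->12, 32->13
Step 2: Rank sum for X: R1 = 2.5 + 4 + 5 + 6.5 + 8 + 9.5 + 11 = 46.5.
Step 3: U_X = R1 - n1(n1+1)/2 = 46.5 - 7*8/2 = 46.5 - 28 = 18.5.
       U_Y = n1*n2 - U_X = 42 - 18.5 = 23.5.
Step 4: Ties are present, so use the tie-corrected normal approximation (with continuity correction) for the p-value.
Step 5: p-value = 0.774190; compare to alpha = 0.1. fail to reject H0.

U_X = 18.5, p = 0.774190, fail to reject H0 at alpha = 0.1.


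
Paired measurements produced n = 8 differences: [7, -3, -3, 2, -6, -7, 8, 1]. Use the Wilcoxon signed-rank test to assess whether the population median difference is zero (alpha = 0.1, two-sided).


Step 1: Drop any zero differences (none here) and take |d_i|.
|d| = [7, 3, 3, 2, 6, 7, 8, 1]
Step 2: Midrank |d_i| (ties get averaged ranks).
ranks: |7|->6.5, |3|->3.5, |3|->3.5, |2|->2, |6|->5, |7|->6.5, |8|->8, |1|->1
Step 3: Attach original signs; sum ranks with positive sign and with negative sign.
W+ = 6.5 + 2 + 8 + 1 = 17.5
W- = 3.5 + 3.5 + 5 + 6.5 = 18.5
(Check: W+ + W- = 36 should equal n(n+1)/2 = 36.)
Step 4: Test statistic W = min(W+, W-) = 17.5.
Step 5: Ties in |d|, so use the tie-corrected normal approximation.
        E[W] = n(n+1)/4 = 8*9/4 = 18.
        Tie groups: |d|=3 (t=2), |d|=7 (t=2); sum(t^3 - t) = 12.
        Var[W] = n(n+1)(2n+1)/24 - sum(t^3-t)/48 = 1224/24 - 12/48 = 50.75.
        z = (W - E[W]) / sqrt(Var[W]) = (17.5 - 18) / 7.1239 = -0.0702.
        Two-sided p = 2*Phi(z) = 0.944045.
Step 6: alpha = 0.1. fail to reject H0.

W+ = 17.5, W- = 18.5, W = min = 17.5, p = 0.944045, fail to reject H0.


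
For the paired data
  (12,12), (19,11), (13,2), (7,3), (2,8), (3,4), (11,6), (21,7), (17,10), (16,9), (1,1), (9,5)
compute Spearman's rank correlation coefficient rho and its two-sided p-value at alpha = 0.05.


Step 1: Rank x and y separately (midranks; no ties here).
rank(x): 12->7, 19->11, 13->8, 7->4, 2->2, 3->3, 11->6, 21->12, 17->10, 16->9, 1->1, 9->5
rank(y): 12->12, 11->11, 2->2, 3->3, 8->8, 4->4, 6->6, 7->7, 10->10, 9->9, 1->1, 5->5
Step 2: d_i = R_x(i) - R_y(i); compute d_i^2.
  (7-12)^2=25, (11-11)^2=0, (8-2)^2=36, (4-3)^2=1, (2-8)^2=36, (3-4)^2=1, (6-6)^2=0, (12-7)^2=25, (10-10)^2=0, (9-9)^2=0, (1-1)^2=0, (5-5)^2=0
sum(d^2) = 124.
Step 3: rho = 1 - 6*124 / (12*(12^2 - 1)) = 1 - 744/1716 = 0.566434.
Step 4: Under H0, t = rho * sqrt((n-2)/(1-rho^2)) = 2.1735 ~ t(10).
Step 5: Two-sided p-value from the t-distribution with 10 df = 0.054842.
Step 6: alpha = 0.05. fail to reject H0.

rho = 0.5664, p = 0.054842, fail to reject H0 at alpha = 0.05.


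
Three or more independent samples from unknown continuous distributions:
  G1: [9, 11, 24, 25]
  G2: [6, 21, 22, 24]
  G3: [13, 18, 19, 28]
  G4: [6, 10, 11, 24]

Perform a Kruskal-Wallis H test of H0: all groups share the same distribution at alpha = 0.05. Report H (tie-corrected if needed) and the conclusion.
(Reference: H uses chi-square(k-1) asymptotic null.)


Step 1: Combine all N = 16 observations and assign midranks.
sorted (value, group, rank): (6,G2,1.5), (6,G4,1.5), (9,G1,3), (10,G4,4), (11,G1,5.5), (11,G4,5.5), (13,G3,7), (18,G3,8), (19,G3,9), (21,G2,10), (22,G2,11), (24,G1,13), (24,G2,13), (24,G4,13), (25,G1,15), (28,G3,16)
Step 2: Sum ranks within each group.
R_1 = 36.5 (n_1 = 4)
R_2 = 35.5 (n_2 = 4)
R_3 = 40 (n_3 = 4)
R_4 = 24 (n_4 = 4)
Step 3: H = 12/(N(N+1)) * sum(R_i^2/n_i) - 3(N+1)
     = 12/(16*17) * (36.5^2/4 + 35.5^2/4 + 40^2/4 + 24^2/4) - 3*17
     = 0.044118 * 1192.12 - 51
     = 1.593750.
Step 4: Ties present; correction factor C = 1 - 36/(16^3 - 16) = 0.991176. Corrected H = 1.593750 / 0.991176 = 1.607938.
Step 5: Under H0, H ~ chi^2(3); p-value = 0.657591.
Step 6: alpha = 0.05. fail to reject H0.

H = 1.6079, df = 3, p = 0.657591, fail to reject H0.


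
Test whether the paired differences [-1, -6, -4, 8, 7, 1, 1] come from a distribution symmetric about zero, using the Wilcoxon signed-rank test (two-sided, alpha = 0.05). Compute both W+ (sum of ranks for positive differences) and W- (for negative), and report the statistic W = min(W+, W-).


Step 1: Drop any zero differences (none here) and take |d_i|.
|d| = [1, 6, 4, 8, 7, 1, 1]
Step 2: Midrank |d_i| (ties get averaged ranks).
ranks: |1|->2, |6|->5, |4|->4, |8|->7, |7|->6, |1|->2, |1|->2
Step 3: Attach original signs; sum ranks with positive sign and with negative sign.
W+ = 7 + 6 + 2 + 2 = 17
W- = 2 + 5 + 4 = 11
(Check: W+ + W- = 28 should equal n(n+1)/2 = 28.)
Step 4: Test statistic W = min(W+, W-) = 11.
Step 5: Ties in |d|, so use the tie-corrected normal approximation.
        E[W] = n(n+1)/4 = 7*8/4 = 14.
        Tie groups: |d|=1 (t=3); sum(t^3 - t) = 24.
        Var[W] = n(n+1)(2n+1)/24 - sum(t^3-t)/48 = 840/24 - 24/48 = 34.5.
        z = (W - E[W]) / sqrt(Var[W]) = (11 - 14) / 5.8737 = -0.5108.
        Two-sided p = 2*Phi(z) = 0.609523.
Step 6: alpha = 0.05. fail to reject H0.

W+ = 17, W- = 11, W = min = 11, p = 0.609523, fail to reject H0.


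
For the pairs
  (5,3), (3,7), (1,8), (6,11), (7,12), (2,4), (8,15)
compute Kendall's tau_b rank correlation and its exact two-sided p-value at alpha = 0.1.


Step 1: Enumerate the 21 unordered pairs (i,j) with i<j and classify each by sign(x_j-x_i) * sign(y_j-y_i).
  (1,2):dx=-2,dy=+4->D; (1,3):dx=-4,dy=+5->D; (1,4):dx=+1,dy=+8->C; (1,5):dx=+2,dy=+9->C
  (1,6):dx=-3,dy=+1->D; (1,7):dx=+3,dy=+12->C; (2,3):dx=-2,dy=+1->D; (2,4):dx=+3,dy=+4->C
  (2,5):dx=+4,dy=+5->C; (2,6):dx=-1,dy=-3->C; (2,7):dx=+5,dy=+8->C; (3,4):dx=+5,dy=+3->C
  (3,5):dx=+6,dy=+4->C; (3,6):dx=+1,dy=-4->D; (3,7):dx=+7,dy=+7->C; (4,5):dx=+1,dy=+1->C
  (4,6):dx=-4,dy=-7->C; (4,7):dx=+2,dy=+4->C; (5,6):dx=-5,dy=-8->C; (5,7):dx=+1,dy=+3->C
  (6,7):dx=+6,dy=+11->C
Step 2: C = 16, D = 5, total pairs = 21.
Step 3: tau = (C - D)/(n(n-1)/2) = (16 - 5)/21 = 0.523810.
Step 4: Exact two-sided p-value (enumerate n! = 5040 permutations of y under H0): p = 0.136111.
Step 5: alpha = 0.1. fail to reject H0.

tau_b = 0.5238 (C=16, D=5), p = 0.136111, fail to reject H0.


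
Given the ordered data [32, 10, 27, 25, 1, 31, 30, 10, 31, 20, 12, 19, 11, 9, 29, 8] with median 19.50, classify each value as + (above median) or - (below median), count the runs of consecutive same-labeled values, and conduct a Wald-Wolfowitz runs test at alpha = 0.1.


Step 1: Compute median = 19.50; label A = above, B = below.
Labels in order: ABAABAABAABBBBAB  (n_A = 8, n_B = 8)
Step 2: Count runs R = 10.
Step 3: Under H0 (random ordering), E[R] = 2*n_A*n_B/(n_A+n_B) + 1 = 2*8*8/16 + 1 = 9.0000.
        Var[R] = 2*n_A*n_B*(2*n_A*n_B - n_A - n_B) / ((n_A+n_B)^2 * (n_A+n_B-1)) = 14336/3840 = 3.7333.
        SD[R] = 1.9322.
Step 4: Continuity-corrected z = (R - 0.5 - E[R]) / SD[R] = (10 - 0.5 - 9.0000) / 1.9322 = 0.2588.
Step 5: Two-sided p-value via normal approximation = 2*(1 - Phi(|z|)) = 0.795809.
Step 6: alpha = 0.1. fail to reject H0.

R = 10, z = 0.2588, p = 0.795809, fail to reject H0.


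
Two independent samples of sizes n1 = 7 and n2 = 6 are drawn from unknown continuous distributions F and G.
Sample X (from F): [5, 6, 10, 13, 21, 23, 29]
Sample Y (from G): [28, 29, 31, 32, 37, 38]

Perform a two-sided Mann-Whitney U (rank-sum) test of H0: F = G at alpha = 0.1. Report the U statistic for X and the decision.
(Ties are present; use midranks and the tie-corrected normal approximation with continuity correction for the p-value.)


Step 1: Combine and sort all 13 observations; assign midranks.
sorted (value, group): (5,X), (6,X), (10,X), (13,X), (21,X), (23,X), (28,Y), (29,X), (29,Y), (31,Y), (32,Y), (37,Y), (38,Y)
ranks: 5->1, 6->2, 10->3, 13->4, 21->5, 23->6, 28->7, 29->8.5, 29->8.5, 31->10, 32->11, 37->12, 38->13
Step 2: Rank sum for X: R1 = 1 + 2 + 3 + 4 + 5 + 6 + 8.5 = 29.5.
Step 3: U_X = R1 - n1(n1+1)/2 = 29.5 - 7*8/2 = 29.5 - 28 = 1.5.
       U_Y = n1*n2 - U_X = 42 - 1.5 = 40.5.
Step 4: Ties are present, so use the tie-corrected normal approximation (with continuity correction) for the p-value.
Step 5: p-value = 0.006567; compare to alpha = 0.1. reject H0.

U_X = 1.5, p = 0.006567, reject H0 at alpha = 0.1.


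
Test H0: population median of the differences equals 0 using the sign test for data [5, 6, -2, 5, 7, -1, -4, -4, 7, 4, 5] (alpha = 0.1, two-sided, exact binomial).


Step 1: Discard zero differences. Original n = 11; n_eff = number of nonzero differences = 11.
Nonzero differences (with sign): +5, +6, -2, +5, +7, -1, -4, -4, +7, +4, +5
Step 2: Count signs: positive = 7, negative = 4.
Step 3: Under H0: P(positive) = 0.5, so the number of positives S ~ Bin(11, 0.5).
Step 4: Two-sided exact p-value = sum of Bin(11,0.5) probabilities at or below the observed probability = 0.548828.
Step 5: alpha = 0.1. fail to reject H0.

n_eff = 11, pos = 7, neg = 4, p = 0.548828, fail to reject H0.


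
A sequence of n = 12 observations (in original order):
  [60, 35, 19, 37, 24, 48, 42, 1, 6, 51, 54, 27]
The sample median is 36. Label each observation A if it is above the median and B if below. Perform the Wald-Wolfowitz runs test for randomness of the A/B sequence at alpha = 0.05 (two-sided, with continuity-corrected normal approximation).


Step 1: Compute median = 36; label A = above, B = below.
Labels in order: ABBABAABBAAB  (n_A = 6, n_B = 6)
Step 2: Count runs R = 8.
Step 3: Under H0 (random ordering), E[R] = 2*n_A*n_B/(n_A+n_B) + 1 = 2*6*6/12 + 1 = 7.0000.
        Var[R] = 2*n_A*n_B*(2*n_A*n_B - n_A - n_B) / ((n_A+n_B)^2 * (n_A+n_B-1)) = 4320/1584 = 2.7273.
        SD[R] = 1.6514.
Step 4: Continuity-corrected z = (R - 0.5 - E[R]) / SD[R] = (8 - 0.5 - 7.0000) / 1.6514 = 0.3028.
Step 5: Two-sided p-value via normal approximation = 2*(1 - Phi(|z|)) = 0.762069.
Step 6: alpha = 0.05. fail to reject H0.

R = 8, z = 0.3028, p = 0.762069, fail to reject H0.


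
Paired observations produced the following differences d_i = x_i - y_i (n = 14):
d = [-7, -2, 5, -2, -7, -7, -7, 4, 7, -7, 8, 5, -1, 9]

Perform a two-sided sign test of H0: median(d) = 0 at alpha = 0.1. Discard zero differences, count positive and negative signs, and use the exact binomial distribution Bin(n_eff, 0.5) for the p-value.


Step 1: Discard zero differences. Original n = 14; n_eff = number of nonzero differences = 14.
Nonzero differences (with sign): -7, -2, +5, -2, -7, -7, -7, +4, +7, -7, +8, +5, -1, +9
Step 2: Count signs: positive = 6, negative = 8.
Step 3: Under H0: P(positive) = 0.5, so the number of positives S ~ Bin(14, 0.5).
Step 4: Two-sided exact p-value = sum of Bin(14,0.5) probabilities at or below the observed probability = 0.790527.
Step 5: alpha = 0.1. fail to reject H0.

n_eff = 14, pos = 6, neg = 8, p = 0.790527, fail to reject H0.


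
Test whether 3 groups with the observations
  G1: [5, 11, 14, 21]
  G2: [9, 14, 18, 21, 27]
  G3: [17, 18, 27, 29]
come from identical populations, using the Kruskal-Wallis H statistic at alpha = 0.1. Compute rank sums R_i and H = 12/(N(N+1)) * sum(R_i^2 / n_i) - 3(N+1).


Step 1: Combine all N = 13 observations and assign midranks.
sorted (value, group, rank): (5,G1,1), (9,G2,2), (11,G1,3), (14,G1,4.5), (14,G2,4.5), (17,G3,6), (18,G2,7.5), (18,G3,7.5), (21,G1,9.5), (21,G2,9.5), (27,G2,11.5), (27,G3,11.5), (29,G3,13)
Step 2: Sum ranks within each group.
R_1 = 18 (n_1 = 4)
R_2 = 35 (n_2 = 5)
R_3 = 38 (n_3 = 4)
Step 3: H = 12/(N(N+1)) * sum(R_i^2/n_i) - 3(N+1)
     = 12/(13*14) * (18^2/4 + 35^2/5 + 38^2/4) - 3*14
     = 0.065934 * 687 - 42
     = 3.296703.
Step 4: Ties present; correction factor C = 1 - 24/(13^3 - 13) = 0.989011. Corrected H = 3.296703 / 0.989011 = 3.333333.
Step 5: Under H0, H ~ chi^2(2); p-value = 0.188876.
Step 6: alpha = 0.1. fail to reject H0.

H = 3.3333, df = 2, p = 0.188876, fail to reject H0.


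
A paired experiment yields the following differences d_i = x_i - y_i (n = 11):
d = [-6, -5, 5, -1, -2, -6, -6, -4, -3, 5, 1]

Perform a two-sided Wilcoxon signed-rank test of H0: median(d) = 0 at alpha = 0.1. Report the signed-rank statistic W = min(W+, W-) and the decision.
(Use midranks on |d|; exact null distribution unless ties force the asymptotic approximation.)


Step 1: Drop any zero differences (none here) and take |d_i|.
|d| = [6, 5, 5, 1, 2, 6, 6, 4, 3, 5, 1]
Step 2: Midrank |d_i| (ties get averaged ranks).
ranks: |6|->10, |5|->7, |5|->7, |1|->1.5, |2|->3, |6|->10, |6|->10, |4|->5, |3|->4, |5|->7, |1|->1.5
Step 3: Attach original signs; sum ranks with positive sign and with negative sign.
W+ = 7 + 7 + 1.5 = 15.5
W- = 10 + 7 + 1.5 + 3 + 10 + 10 + 5 + 4 = 50.5
(Check: W+ + W- = 66 should equal n(n+1)/2 = 66.)
Step 4: Test statistic W = min(W+, W-) = 15.5.
Step 5: Ties in |d|, so use the tie-corrected normal approximation.
        E[W] = n(n+1)/4 = 11*12/4 = 33.
        Tie groups: |d|=1 (t=2), |d|=5 (t=3), |d|=6 (t=3); sum(t^3 - t) = 54.
        Var[W] = n(n+1)(2n+1)/24 - sum(t^3-t)/48 = 3036/24 - 54/48 = 125.375.
        z = (W - E[W]) / sqrt(Var[W]) = (15.5 - 33) / 11.1971 = -1.5629.
        Two-sided p = 2*Phi(z) = 0.118075.
Step 6: alpha = 0.1. fail to reject H0.

W+ = 15.5, W- = 50.5, W = min = 15.5, p = 0.118075, fail to reject H0.
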